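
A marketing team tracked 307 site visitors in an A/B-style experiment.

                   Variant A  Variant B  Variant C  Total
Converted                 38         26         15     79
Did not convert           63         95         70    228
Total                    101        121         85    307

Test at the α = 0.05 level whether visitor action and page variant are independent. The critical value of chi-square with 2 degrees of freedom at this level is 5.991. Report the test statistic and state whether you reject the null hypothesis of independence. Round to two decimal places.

11.52; reject H₀

Grand total N = 307.
Expected counts (row total × column total / N):
  Converted, Variant A: 79×101/307 = 25.990
  Converted, Variant B: 79×121/307 = 31.137
  Converted, Variant C: 79×85/307 = 21.873
  Did not convert, Variant A: 228×101/307 = 75.010
  Did not convert, Variant B: 228×121/307 = 89.863
  Did not convert, Variant C: 228×85/307 = 63.127
Contributions (O − E)²/E:
  (38 − 25.990)²/25.990 = 5.5498
  (26 − 31.137)²/31.137 = 0.8475
  (15 − 21.873)²/21.873 = 2.1597
  (63 − 75.010)²/75.010 = 1.9229
  (95 − 89.863)²/89.863 = 0.2937
  (70 − 63.127)²/63.127 = 0.7483
χ² = 5.5498 + 0.8475 + 2.1597 + 1.9229 + 0.2937 + 0.7483 = 11.52
df = (2−1)(3−1) = 2. Since 11.52 > 5.991, reject the null hypothesis of independence at α = 0.05.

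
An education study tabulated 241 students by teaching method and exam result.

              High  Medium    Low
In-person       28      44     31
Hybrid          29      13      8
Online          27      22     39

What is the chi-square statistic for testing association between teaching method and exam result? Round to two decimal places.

23.48

Row totals: 103, 50, 88. Column totals: 84, 79, 78. Grand total N = 241.
Expected counts (row total × column total / N):
  In-person, High: 103×84/241 = 35.9004
  In-person, Medium: 103×79/241 = 33.7635
  In-person, Low: 103×78/241 = 33.3361
  Hybrid, High: 50×84/241 = 17.4274
  Hybrid, Medium: 50×79/241 = 16.3900
  Hybrid, Low: 50×78/241 = 16.1826
  Online, High: 88×84/241 = 30.6722
  Online, Medium: 88×79/241 = 28.8465
  Online, Low: 88×78/241 = 28.4813
Contributions (O − E)²/E:
  (28 − 35.9004)²/35.9004 = 1.7386
  (44 − 33.7635)²/33.7635 = 3.1035
  (31 − 33.3361)²/33.3361 = 0.1637
  (29 − 17.4274)²/17.4274 = 7.6847
  (13 − 16.3900)²/16.3900 = 0.7012
  (8 − 16.1826)²/16.1826 = 4.1375
  (27 − 30.6722)²/30.6722 = 0.4397
  (22 − 28.8465)²/28.8465 = 1.6250
  (39 − 28.4813)²/28.4813 = 3.8848
χ² = 1.7386 + 3.1035 + 0.1637 + 7.6847 + 0.7012 + 4.1375 + 0.4397 + 1.6250 + 3.8848 = 23.48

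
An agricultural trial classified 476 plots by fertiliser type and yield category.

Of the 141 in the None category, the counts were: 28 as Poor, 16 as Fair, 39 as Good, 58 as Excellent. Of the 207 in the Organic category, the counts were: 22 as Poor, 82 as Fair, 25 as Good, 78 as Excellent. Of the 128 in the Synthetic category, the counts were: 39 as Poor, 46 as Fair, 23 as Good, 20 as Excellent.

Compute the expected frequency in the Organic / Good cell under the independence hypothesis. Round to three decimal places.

37.834

Row total (Organic) = 207; column total (Good) = 87; grand total N = 476.
Expected count = (row total × column total) / N = 207 × 87 / 476 = 37.834.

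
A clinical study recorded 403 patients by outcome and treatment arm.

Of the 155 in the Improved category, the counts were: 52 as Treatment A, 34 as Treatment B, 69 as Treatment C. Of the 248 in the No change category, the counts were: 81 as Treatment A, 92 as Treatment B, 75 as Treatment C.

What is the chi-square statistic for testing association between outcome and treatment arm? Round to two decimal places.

Row totals: 155, 248. Column totals: 133, 126, 144. Grand total N = 403.
Expected counts (row total × column total / N):
  Improved, Treatment A: 155×133/403 = 51.154
  Improved, Treatment B: 155×126/403 = 48.462
  Improved, Treatment C: 155×144/403 = 55.385
  No change, Treatment A: 248×133/403 = 81.846
  No change, Treatment B: 248×126/403 = 77.538
  No change, Treatment C: 248×144/403 = 88.615
Contributions (O − E)²/E:
  (52 − 51.154)²/51.154 = 0.0140
  (34 − 48.462)²/48.462 = 4.3157
  (69 − 55.385)²/55.385 = 3.3469
  (81 − 81.846)²/81.846 = 0.0087
  (92 − 77.538)²/77.538 = 2.6974
  (75 − 88.615)²/88.615 = 2.0918
χ² = 0.0140 + 4.3157 + 3.3469 + 0.0087 + 2.6974 + 2.0918 = 12.47

12.47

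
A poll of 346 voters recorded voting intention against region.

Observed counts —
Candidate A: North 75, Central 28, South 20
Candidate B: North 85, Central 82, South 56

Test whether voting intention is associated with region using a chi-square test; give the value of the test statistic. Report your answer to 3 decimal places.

16.678

Row totals: 123, 223. Column totals: 160, 110, 76. Grand total N = 346.
Expected counts (row total × column total / N):
  Candidate A, North: 123×160/346 = 56.8786
  Candidate A, Central: 123×110/346 = 39.1040
  Candidate A, South: 123×76/346 = 27.0173
  Candidate B, North: 223×160/346 = 103.1214
  Candidate B, Central: 223×110/346 = 70.8960
  Candidate B, South: 223×76/346 = 48.9827
Contributions (O − E)²/E:
  (75 − 56.8786)²/56.8786 = 5.7734
  (28 − 39.1040)²/39.1040 = 3.1531
  (20 − 27.0173)²/27.0173 = 1.8226
  (85 − 103.1214)²/103.1214 = 3.1845
  (82 − 70.8960)²/70.8960 = 1.7392
  (56 − 48.9827)²/48.9827 = 1.0053
χ² = 5.7734 + 3.1531 + 1.8226 + 3.1845 + 1.7392 + 1.0053 = 16.678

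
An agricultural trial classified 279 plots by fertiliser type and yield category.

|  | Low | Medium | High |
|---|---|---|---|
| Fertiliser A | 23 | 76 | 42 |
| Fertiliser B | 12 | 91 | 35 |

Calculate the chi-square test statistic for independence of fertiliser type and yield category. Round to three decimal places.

5.409

Row totals: 141, 138. Column totals: 35, 167, 77. Grand total N = 279.
Expected counts (row total × column total / N):
  Fertiliser A, Low: 141×35/279 = 17.6882
  Fertiliser A, Medium: 141×167/279 = 84.3978
  Fertiliser A, High: 141×77/279 = 38.9140
  Fertiliser B, Low: 138×35/279 = 17.3118
  Fertiliser B, Medium: 138×167/279 = 82.6022
  Fertiliser B, High: 138×77/279 = 38.0860
Contributions (O − E)²/E:
  (23 − 17.6882)²/17.6882 = 1.5951
  (76 − 84.3978)²/84.3978 = 0.8356
  (42 − 38.9140)²/38.9140 = 0.2447
  (12 − 17.3118)²/17.3118 = 1.6298
  (91 − 82.6022)²/82.6022 = 0.8538
  (35 − 38.0860)²/38.0860 = 0.2500
χ² = 1.5951 + 0.8356 + 0.2447 + 1.6298 + 0.8538 + 0.2500 = 5.409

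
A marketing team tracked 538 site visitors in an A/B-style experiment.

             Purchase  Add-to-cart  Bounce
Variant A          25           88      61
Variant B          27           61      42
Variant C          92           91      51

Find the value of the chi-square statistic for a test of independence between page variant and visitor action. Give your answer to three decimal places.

Row totals: 174, 130, 234. Column totals: 144, 240, 154. Grand total N = 538.
Expected counts (row total × column total / N):
  Variant A, Purchase: 174×144/538 = 46.57249
  Variant A, Add-to-cart: 174×240/538 = 77.62082
  Variant A, Bounce: 174×154/538 = 49.80669
  Variant B, Purchase: 130×144/538 = 34.79554
  Variant B, Add-to-cart: 130×240/538 = 57.99257
  Variant B, Bounce: 130×154/538 = 37.21190
  Variant C, Purchase: 234×144/538 = 62.63197
  Variant C, Add-to-cart: 234×240/538 = 104.38662
  Variant C, Bounce: 234×154/538 = 66.98141
Contributions (O − E)²/E:
  (25 − 46.57249)²/46.57249 = 9.9924
  (88 − 77.62082)²/77.62082 = 1.3879
  (61 − 49.80669)²/49.80669 = 2.5155
  (27 − 34.79554)²/34.79554 = 1.7465
  (61 − 57.99257)²/57.99257 = 0.1560
  (42 − 37.21190)²/37.21190 = 0.6161
  (92 − 62.63197)²/62.63197 = 13.7706
  (91 − 104.38662)²/104.38662 = 1.7167
  (51 − 66.98141)²/66.98141 = 3.8131
χ² = 9.9924 + 1.3879 + 2.5155 + 1.7465 + 0.1560 + 0.6161 + 13.7706 + 1.7167 + 3.8131 = 35.715

35.715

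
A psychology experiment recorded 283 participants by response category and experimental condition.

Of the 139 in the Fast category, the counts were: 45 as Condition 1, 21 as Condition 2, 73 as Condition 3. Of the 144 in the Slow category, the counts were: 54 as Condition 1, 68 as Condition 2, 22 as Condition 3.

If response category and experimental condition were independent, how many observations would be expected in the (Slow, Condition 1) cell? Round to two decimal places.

50.37

Row total (Slow) = 144; column total (Condition 1) = 99; grand total N = 283.
Expected count = (row total × column total) / N = 144 × 99 / 283 = 50.37.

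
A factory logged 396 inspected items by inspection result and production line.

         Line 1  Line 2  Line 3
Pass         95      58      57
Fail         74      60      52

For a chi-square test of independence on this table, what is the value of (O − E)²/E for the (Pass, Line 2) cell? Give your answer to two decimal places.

0.33

Row total (Pass) = 210; column total (Line 2) = 118; N = 396.
Expected count E = 210 × 118 / 396 = 62.576.
Contribution = (O − E)²/E = (58 − 62.576)² / 62.576 = 0.33.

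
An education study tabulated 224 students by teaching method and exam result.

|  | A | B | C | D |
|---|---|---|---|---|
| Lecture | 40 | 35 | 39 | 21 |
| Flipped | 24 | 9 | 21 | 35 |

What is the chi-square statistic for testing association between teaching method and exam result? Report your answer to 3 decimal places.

Row totals: 135, 89. Column totals: 64, 44, 60, 56. Grand total N = 224.
Expected counts (row total × column total / N):
  Lecture, A: 135×64/224 = 38.5714
  Lecture, B: 135×44/224 = 26.5179
  Lecture, C: 135×60/224 = 36.1607
  Lecture, D: 135×56/224 = 33.7500
  Flipped, A: 89×64/224 = 25.4286
  Flipped, B: 89×44/224 = 17.4821
  Flipped, C: 89×60/224 = 23.8393
  Flipped, D: 89×56/224 = 22.2500
Contributions (O − E)²/E:
  (40 − 38.5714)²/38.5714 = 0.0529
  (35 − 26.5179)²/26.5179 = 2.7131
  (39 − 36.1607)²/36.1607 = 0.2229
  (21 − 33.7500)²/33.7500 = 4.8167
  (24 − 25.4286)²/25.4286 = 0.0803
  (9 − 17.4821)²/17.4821 = 4.1154
  (21 − 23.8393)²/23.8393 = 0.3382
  (35 − 22.2500)²/22.2500 = 7.3062
χ² = 0.0529 + 2.7131 + 0.2229 + 4.8167 + 0.0803 + 4.1154 + 0.3382 + 7.3062 = 19.646

19.646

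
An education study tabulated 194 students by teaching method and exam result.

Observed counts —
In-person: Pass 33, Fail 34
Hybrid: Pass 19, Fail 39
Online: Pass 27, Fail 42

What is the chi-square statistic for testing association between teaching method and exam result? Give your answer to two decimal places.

3.62

Row totals: 67, 58, 69. Column totals: 79, 115. Grand total N = 194.
Expected counts (row total × column total / N):
  In-person, Pass: 67×79/194 = 27.284
  In-person, Fail: 67×115/194 = 39.716
  Hybrid, Pass: 58×79/194 = 23.619
  Hybrid, Fail: 58×115/194 = 34.381
  Online, Pass: 69×79/194 = 28.098
  Online, Fail: 69×115/194 = 40.902
Contributions (O − E)²/E:
  (33 − 27.284)²/27.284 = 1.1975
  (34 − 39.716)²/39.716 = 0.8227
  (19 − 23.619)²/23.619 = 0.9033
  (39 − 34.381)²/34.381 = 0.6206
  (27 − 28.098)²/28.098 = 0.0429
  (42 − 40.902)²/40.902 = 0.0295
χ² = 1.1975 + 0.8227 + 0.9033 + 0.6206 + 0.0429 + 0.0295 = 3.62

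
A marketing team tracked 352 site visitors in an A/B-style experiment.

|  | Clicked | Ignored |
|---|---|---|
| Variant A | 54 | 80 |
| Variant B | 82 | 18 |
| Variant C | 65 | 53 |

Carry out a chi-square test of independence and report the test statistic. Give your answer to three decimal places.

40.949

Row totals: 134, 100, 118. Column totals: 201, 151. Grand total N = 352.
Expected counts (row total × column total / N):
  Variant A, Clicked: 134×201/352 = 76.5170
  Variant A, Ignored: 134×151/352 = 57.4830
  Variant B, Clicked: 100×201/352 = 57.1023
  Variant B, Ignored: 100×151/352 = 42.8977
  Variant C, Clicked: 118×201/352 = 67.3807
  Variant C, Ignored: 118×151/352 = 50.6193
Contributions (O − E)²/E:
  (54 − 76.5170)²/76.5170 = 6.6262
  (80 − 57.4830)²/57.4830 = 8.8203
  (82 − 57.1023)²/57.1023 = 10.8559
  (18 − 42.8977)²/42.8977 = 14.4506
  (65 − 67.3807)²/67.3807 = 0.0841
  (53 − 50.6193)²/50.6193 = 0.1120
χ² = 6.6262 + 8.8203 + 10.8559 + 14.4506 + 0.0841 + 0.1120 = 40.949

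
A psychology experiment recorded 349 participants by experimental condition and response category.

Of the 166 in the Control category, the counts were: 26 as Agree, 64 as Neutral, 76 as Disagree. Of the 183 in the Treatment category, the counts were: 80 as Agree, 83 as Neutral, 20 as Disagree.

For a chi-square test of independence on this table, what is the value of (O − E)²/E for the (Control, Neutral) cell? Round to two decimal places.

0.50

Row total (Control) = 166; column total (Neutral) = 147; N = 349.
Expected count E = 166 × 147 / 349 = 69.920.
Contribution = (O − E)²/E = (64 − 69.920)² / 69.920 = 0.50.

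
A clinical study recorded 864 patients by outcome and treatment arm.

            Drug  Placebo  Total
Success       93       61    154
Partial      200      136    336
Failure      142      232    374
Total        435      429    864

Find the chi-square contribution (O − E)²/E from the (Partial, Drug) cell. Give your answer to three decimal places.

Row total (Partial) = 336; column total (Drug) = 435; N = 864.
Expected count E = 336 × 435 / 864 = 169.1667.
Contribution = (O − E)²/E = (200 − 169.1667)² / 169.1667 = 5.620.

5.620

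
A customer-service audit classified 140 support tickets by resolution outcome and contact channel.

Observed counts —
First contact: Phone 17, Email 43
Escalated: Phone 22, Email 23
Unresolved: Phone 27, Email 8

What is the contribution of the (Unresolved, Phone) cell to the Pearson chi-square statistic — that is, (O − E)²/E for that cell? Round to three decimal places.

6.682

Row total (Unresolved) = 35; column total (Phone) = 66; N = 140.
Expected count E = 35 × 66 / 140 = 16.5000.
Contribution = (O − E)²/E = (27 − 16.5000)² / 16.5000 = 6.682.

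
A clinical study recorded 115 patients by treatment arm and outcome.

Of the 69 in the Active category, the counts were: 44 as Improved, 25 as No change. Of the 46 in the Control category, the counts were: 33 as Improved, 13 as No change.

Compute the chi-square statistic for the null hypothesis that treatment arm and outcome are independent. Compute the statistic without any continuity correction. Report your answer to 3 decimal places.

Row totals: 69, 46. Column totals: 77, 38. Grand total N = 115.
Expected counts (row total × column total / N):
  Active, Improved: 69×77/115 = 46.2000
  Active, No change: 69×38/115 = 22.8000
  Control, Improved: 46×77/115 = 30.8000
  Control, No change: 46×38/115 = 15.2000
Contributions (O − E)²/E:
  (44 − 46.2000)²/46.2000 = 0.1048
  (25 − 22.8000)²/22.8000 = 0.2123
  (33 − 30.8000)²/30.8000 = 0.1571
  (13 − 15.2000)²/15.2000 = 0.3184
χ² = 0.1048 + 0.2123 + 0.1571 + 0.3184 = 0.793

0.793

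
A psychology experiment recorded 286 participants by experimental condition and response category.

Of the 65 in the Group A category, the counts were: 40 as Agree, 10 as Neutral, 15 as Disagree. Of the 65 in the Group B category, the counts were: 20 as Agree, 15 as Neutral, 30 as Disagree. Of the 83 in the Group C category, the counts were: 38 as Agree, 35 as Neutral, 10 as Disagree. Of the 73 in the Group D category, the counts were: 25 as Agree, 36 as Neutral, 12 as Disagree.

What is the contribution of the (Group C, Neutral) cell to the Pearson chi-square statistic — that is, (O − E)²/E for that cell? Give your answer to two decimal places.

Row total (Group C) = 83; column total (Neutral) = 96; N = 286.
Expected count E = 83 × 96 / 286 = 27.860.
Contribution = (O − E)²/E = (35 − 27.860)² / 27.860 = 1.83.

1.83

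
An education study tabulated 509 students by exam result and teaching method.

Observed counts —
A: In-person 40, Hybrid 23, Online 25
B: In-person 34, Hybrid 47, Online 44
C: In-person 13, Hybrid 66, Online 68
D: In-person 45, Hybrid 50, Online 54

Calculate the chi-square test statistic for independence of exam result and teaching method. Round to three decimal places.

41.611

Row totals: 88, 125, 147, 149. Column totals: 132, 186, 191. Grand total N = 509.
Expected counts (row total × column total / N):
  A, In-person: 88×132/509 = 22.8212
  A, Hybrid: 88×186/509 = 32.1572
  A, Online: 88×191/509 = 33.0216
  B, In-person: 125×132/509 = 32.4165
  B, Hybrid: 125×186/509 = 45.6778
  B, Online: 125×191/509 = 46.9057
  C, In-person: 147×132/509 = 38.1218
  C, Hybrid: 147×186/509 = 53.7171
  C, Online: 147×191/509 = 55.1611
  D, In-person: 149×132/509 = 38.6405
  D, Hybrid: 149×186/509 = 54.4479
  D, Online: 149×191/509 = 55.9116
Contributions (O − E)²/E:
  (40 − 22.8212)²/22.8212 = 12.9314
  (23 − 32.1572)²/32.1572 = 2.6076
  (25 − 33.0216)²/33.0216 = 1.9486
  (34 − 32.4165)²/32.4165 = 0.0774
  (47 − 45.6778)²/45.6778 = 0.0383
  (44 − 46.9057)²/46.9057 = 0.1800
  (13 − 38.1218)²/38.1218 = 16.5550
  (66 − 53.7171)²/53.7171 = 2.8086
  (68 − 55.1611)²/55.1611 = 2.9883
  (45 − 38.6405)²/38.6405 = 1.0467
  (50 − 54.4479)²/54.4479 = 0.3634
  (54 − 55.9116)²/55.9116 = 0.0654
χ² = 12.9314 + 2.6076 + 1.9486 + 0.0774 + 0.0383 + 0.1800 + 16.5550 + 2.8086 + 2.9883 + 1.0467 + 0.3634 + 0.0654 = 41.611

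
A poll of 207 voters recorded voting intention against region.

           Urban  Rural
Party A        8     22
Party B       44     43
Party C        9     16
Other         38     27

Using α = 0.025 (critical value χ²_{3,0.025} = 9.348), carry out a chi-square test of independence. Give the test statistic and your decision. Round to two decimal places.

Row totals: 30, 87, 25, 65. Column totals: 99, 108. Grand total N = 207.
Expected counts (row total × column total / N):
  Party A, Urban: 30×99/207 = 14.348
  Party A, Rural: 30×108/207 = 15.652
  Party B, Urban: 87×99/207 = 41.609
  Party B, Rural: 87×108/207 = 45.391
  Party C, Urban: 25×99/207 = 11.957
  Party C, Rural: 25×108/207 = 13.043
  Other, Urban: 65×99/207 = 31.087
  Other, Rural: 65×108/207 = 33.913
Contributions (O − E)²/E:
  (8 − 14.348)²/14.348 = 2.8086
  (22 − 15.652)²/15.652 = 2.5746
  (44 − 41.609)²/41.609 = 0.1374
  (43 − 45.391)²/45.391 = 0.1259
  (9 − 11.957)²/11.957 = 0.7313
  (16 − 13.043)²/13.043 = 0.6704
  (38 − 31.087)²/31.087 = 1.5373
  (27 − 33.913)²/33.913 = 1.4092
χ² = 2.8086 + 2.5746 + 0.1374 + 0.1259 + 0.7313 + 0.6704 + 1.5373 + 1.4092 = 9.99
df = (4−1)(2−1) = 3. Since 9.99 > 9.348, reject the null hypothesis of independence at α = 0.025.

9.99; reject H₀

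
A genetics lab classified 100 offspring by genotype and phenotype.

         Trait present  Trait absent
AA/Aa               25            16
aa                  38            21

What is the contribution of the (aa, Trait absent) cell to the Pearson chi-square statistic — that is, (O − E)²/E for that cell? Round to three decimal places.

0.032

Row total (aa) = 59; column total (Trait absent) = 37; N = 100.
Expected count E = 59 × 37 / 100 = 21.8300.
Contribution = (O − E)²/E = (21 − 21.8300)² / 21.8300 = 0.032.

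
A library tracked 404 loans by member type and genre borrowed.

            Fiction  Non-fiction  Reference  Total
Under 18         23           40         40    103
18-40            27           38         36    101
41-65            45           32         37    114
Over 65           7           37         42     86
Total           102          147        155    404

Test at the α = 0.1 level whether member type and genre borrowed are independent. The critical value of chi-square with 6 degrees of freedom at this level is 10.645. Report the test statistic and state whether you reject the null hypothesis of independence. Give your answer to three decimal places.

Grand total N = 404.
Expected counts (row total × column total / N):
  Under 18, Fiction: 103×102/404 = 26.0050
  Under 18, Non-fiction: 103×147/404 = 37.4777
  Under 18, Reference: 103×155/404 = 39.5173
  18-40, Fiction: 101×102/404 = 25.5000
  18-40, Non-fiction: 101×147/404 = 36.7500
  18-40, Reference: 101×155/404 = 38.7500
  41-65, Fiction: 114×102/404 = 28.7822
  41-65, Non-fiction: 114×147/404 = 41.4802
  41-65, Reference: 114×155/404 = 43.7376
  Over 65, Fiction: 86×102/404 = 21.7129
  Over 65, Non-fiction: 86×147/404 = 31.2921
  Over 65, Reference: 86×155/404 = 32.9950
Contributions (O − E)²/E:
  (23 − 26.0050)²/26.0050 = 0.3472
  (40 − 37.4777)²/37.4777 = 0.1698
  (40 − 39.5173)²/39.5173 = 0.0059
  (27 − 25.5000)²/25.5000 = 0.0882
  (38 − 36.7500)²/36.7500 = 0.0425
  (36 − 38.7500)²/38.7500 = 0.1952
  (45 − 28.7822)²/28.7822 = 9.1382
  (32 − 41.4802)²/41.4802 = 2.1667
  (37 − 43.7376)²/43.7376 = 1.0379
  (7 − 21.7129)²/21.7129 = 9.9696
  (37 − 31.2921)²/31.2921 = 1.0412
  (42 − 32.9950)²/32.9950 = 2.4576
χ² = 0.3472 + 0.1698 + 0.0059 + 0.0882 + 0.0425 + 0.1952 + 9.1382 + 2.1667 + 1.0379 + 9.9696 + 1.0412 + 2.4576 = 26.660
df = (4−1)(3−1) = 6. Since 26.660 > 10.645, reject the null hypothesis of independence at α = 0.1.

26.660; reject H₀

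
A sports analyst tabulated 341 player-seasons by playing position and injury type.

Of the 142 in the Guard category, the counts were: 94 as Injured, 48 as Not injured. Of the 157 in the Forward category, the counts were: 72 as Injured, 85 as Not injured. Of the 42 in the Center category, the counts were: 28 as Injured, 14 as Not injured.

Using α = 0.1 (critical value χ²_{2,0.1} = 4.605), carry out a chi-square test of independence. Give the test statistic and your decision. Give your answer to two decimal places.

Row totals: 142, 157, 42. Column totals: 194, 147. Grand total N = 341.
Expected counts (row total × column total / N):
  Guard, Injured: 142×194/341 = 80.786
  Guard, Not injured: 142×147/341 = 61.214
  Forward, Injured: 157×194/341 = 89.320
  Forward, Not injured: 157×147/341 = 67.680
  Center, Injured: 42×194/341 = 23.894
  Center, Not injured: 42×147/341 = 18.106
Contributions (O − E)²/E:
  (94 − 80.786)²/80.786 = 2.1614
  (48 − 61.214)²/61.214 = 2.8524
  (72 − 89.320)²/89.320 = 3.3585
  (85 − 67.680)²/67.680 = 4.4324
  (28 − 23.894)²/23.894 = 0.7056
  (14 − 18.106)²/18.106 = 0.9311
χ² = 2.1614 + 2.8524 + 3.3585 + 4.4324 + 0.7056 + 0.9311 = 14.44
df = (3−1)(2−1) = 2. Since 14.44 > 4.605, reject the null hypothesis of independence at α = 0.1.

14.44; reject H₀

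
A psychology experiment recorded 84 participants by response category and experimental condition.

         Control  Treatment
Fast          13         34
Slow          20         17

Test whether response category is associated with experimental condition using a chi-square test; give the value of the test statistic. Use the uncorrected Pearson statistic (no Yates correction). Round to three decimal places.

Row totals: 47, 37. Column totals: 33, 51. Grand total N = 84.
Expected counts (row total × column total / N):
  Fast, Control: 47×33/84 = 18.4643
  Fast, Treatment: 47×51/84 = 28.5357
  Slow, Control: 37×33/84 = 14.5357
  Slow, Treatment: 37×51/84 = 22.4643
Contributions (O − E)²/E:
  (13 − 18.4643)²/18.4643 = 1.6171
  (34 − 28.5357)²/28.5357 = 1.0464
  (20 − 14.5357)²/14.5357 = 2.0542
  (17 − 22.4643)²/22.4643 = 1.3292
χ² = 1.6171 + 1.0464 + 2.0542 + 1.3292 = 6.047

6.047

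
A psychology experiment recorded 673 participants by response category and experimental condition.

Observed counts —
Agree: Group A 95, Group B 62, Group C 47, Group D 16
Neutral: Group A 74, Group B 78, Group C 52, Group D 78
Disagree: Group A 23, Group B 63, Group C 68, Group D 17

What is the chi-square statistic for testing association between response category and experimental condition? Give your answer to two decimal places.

Row totals: 220, 282, 171. Column totals: 192, 203, 167, 111. Grand total N = 673.
Expected counts (row total × column total / N):
  Agree, Group A: 220×192/673 = 62.764
  Agree, Group B: 220×203/673 = 66.360
  Agree, Group C: 220×167/673 = 54.591
  Agree, Group D: 220×111/673 = 36.285
  Neutral, Group A: 282×192/673 = 80.452
  Neutral, Group B: 282×203/673 = 85.061
  Neutral, Group C: 282×167/673 = 69.976
  Neutral, Group D: 282×111/673 = 46.511
  Disagree, Group A: 171×192/673 = 48.785
  Disagree, Group B: 171×203/673 = 51.579
  Disagree, Group C: 171×167/673 = 42.432
  Disagree, Group D: 171×111/673 = 28.204
Contributions (O − E)²/E:
  (95 − 62.764)²/62.764 = 16.5566
  (62 − 66.360)²/66.360 = 0.2865
  (47 − 54.591)²/54.591 = 1.0555
  (16 − 36.285)²/36.285 = 11.3403
  (74 − 80.452)²/80.452 = 0.5174
  (78 − 85.061)²/85.061 = 0.5861
  (52 − 69.976)²/69.976 = 4.6178
  (78 − 46.511)²/46.511 = 21.3188
  (23 − 48.785)²/48.785 = 13.6285
  (63 − 51.579)²/51.579 = 2.5289
  (68 − 42.432)²/42.432 = 15.4064
  (17 − 28.204)²/28.204 = 4.4508
χ² = 16.5566 + 0.2865 + 1.0555 + 11.3403 + 0.5174 + 0.5861 + 4.6178 + 21.3188 + 13.6285 + 2.5289 + 15.4064 + 4.4508 = 92.29

92.29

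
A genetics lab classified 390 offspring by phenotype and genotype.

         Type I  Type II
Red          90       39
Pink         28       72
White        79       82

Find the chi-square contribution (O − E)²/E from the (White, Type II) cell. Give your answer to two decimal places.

Row total (White) = 161; column total (Type II) = 193; N = 390.
Expected count E = 161 × 193 / 390 = 79.674.
Contribution = (O − E)²/E = (82 − 79.674)² / 79.674 = 0.07.

0.07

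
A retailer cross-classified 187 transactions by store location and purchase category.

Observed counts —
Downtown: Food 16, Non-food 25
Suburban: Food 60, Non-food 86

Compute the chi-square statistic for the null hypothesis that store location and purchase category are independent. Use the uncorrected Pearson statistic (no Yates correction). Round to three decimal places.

Row totals: 41, 146. Column totals: 76, 111. Grand total N = 187.
Expected counts (row total × column total / N):
  Downtown, Food: 41×76/187 = 16.6631
  Downtown, Non-food: 41×111/187 = 24.3369
  Suburban, Food: 146×76/187 = 59.3369
  Suburban, Non-food: 146×111/187 = 86.6631
Contributions (O − E)²/E:
  (16 − 16.6631)²/16.6631 = 0.0264
  (25 − 24.3369)²/24.3369 = 0.0181
  (60 − 59.3369)²/59.3369 = 0.0074
  (86 − 86.6631)²/86.6631 = 0.0051
χ² = 0.0264 + 0.0181 + 0.0074 + 0.0051 = 0.057

0.057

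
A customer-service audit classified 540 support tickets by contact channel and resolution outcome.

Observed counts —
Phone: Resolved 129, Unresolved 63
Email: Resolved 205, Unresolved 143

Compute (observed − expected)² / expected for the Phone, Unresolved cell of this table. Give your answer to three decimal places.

1.433

Row total (Phone) = 192; column total (Unresolved) = 206; N = 540.
Expected count E = 192 × 206 / 540 = 73.2444.
Contribution = (O − E)²/E = (63 − 73.2444)² / 73.2444 = 1.433.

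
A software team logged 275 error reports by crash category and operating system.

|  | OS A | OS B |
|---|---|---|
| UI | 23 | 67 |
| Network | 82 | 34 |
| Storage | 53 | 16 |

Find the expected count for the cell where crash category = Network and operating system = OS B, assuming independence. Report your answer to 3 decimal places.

Row total (Network) = 116; column total (OS B) = 117; grand total N = 275.
Expected count = (row total × column total) / N = 116 × 117 / 275 = 49.353.

49.353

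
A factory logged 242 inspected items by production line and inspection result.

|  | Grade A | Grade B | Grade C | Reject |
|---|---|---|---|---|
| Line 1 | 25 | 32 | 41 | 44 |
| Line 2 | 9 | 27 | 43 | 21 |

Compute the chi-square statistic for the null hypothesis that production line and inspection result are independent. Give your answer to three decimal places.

Row totals: 142, 100. Column totals: 34, 59, 84, 65. Grand total N = 242.
Expected counts (row total × column total / N):
  Line 1, Grade A: 142×34/242 = 19.9504
  Line 1, Grade B: 142×59/242 = 34.6198
  Line 1, Grade C: 142×84/242 = 49.2893
  Line 1, Reject: 142×65/242 = 38.1405
  Line 2, Grade A: 100×34/242 = 14.0496
  Line 2, Grade B: 100×59/242 = 24.3802
  Line 2, Grade C: 100×84/242 = 34.7107
  Line 2, Reject: 100×65/242 = 26.8595
Contributions (O − E)²/E:
  (25 − 19.9504)²/19.9504 = 1.2781
  (32 − 34.6198)²/34.6198 = 0.1982
  (41 − 49.2893)²/49.2893 = 1.3941
  (44 − 38.1405)²/38.1405 = 0.9002
  (9 − 14.0496)²/14.0496 = 1.8149
  (27 − 24.3802)²/24.3802 = 0.2815
  (43 − 34.7107)²/34.7107 = 1.9796
  (21 − 26.8595)²/26.8595 = 1.2783
χ² = 1.2781 + 0.1982 + 1.3941 + 0.9002 + 1.8149 + 0.2815 + 1.9796 + 1.2783 = 9.125

9.125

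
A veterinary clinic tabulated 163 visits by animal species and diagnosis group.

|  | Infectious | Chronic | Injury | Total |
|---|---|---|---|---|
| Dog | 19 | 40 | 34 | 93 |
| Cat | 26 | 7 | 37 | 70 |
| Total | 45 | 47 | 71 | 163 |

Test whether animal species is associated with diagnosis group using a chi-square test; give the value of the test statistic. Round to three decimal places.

21.570

Grand total N = 163.
Expected counts (row total × column total / N):
  Dog, Infectious: 93×45/163 = 25.6748
  Dog, Chronic: 93×47/163 = 26.8160
  Dog, Injury: 93×71/163 = 40.5092
  Cat, Infectious: 70×45/163 = 19.3252
  Cat, Chronic: 70×47/163 = 20.1840
  Cat, Injury: 70×71/163 = 30.4908
Contributions (O − E)²/E:
  (19 − 25.6748)²/25.6748 = 1.7353
  (40 − 26.8160)²/26.8160 = 6.4819
  (34 − 40.5092)²/40.5092 = 1.0459
  (26 − 19.3252)²/19.3252 = 2.3054
  (7 − 20.1840)²/20.1840 = 8.6117
  (37 − 30.4908)²/30.4908 = 1.3896
χ² = 1.7353 + 6.4819 + 1.0459 + 2.3054 + 8.6117 + 1.3896 = 21.570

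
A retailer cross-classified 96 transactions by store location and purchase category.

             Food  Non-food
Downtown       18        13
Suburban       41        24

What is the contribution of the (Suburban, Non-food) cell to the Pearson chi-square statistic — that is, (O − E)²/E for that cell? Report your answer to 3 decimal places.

Row total (Suburban) = 65; column total (Non-food) = 37; N = 96.
Expected count E = 65 × 37 / 96 = 25.0521.
Contribution = (O − E)²/E = (24 − 25.0521)² / 25.0521 = 0.044.

0.044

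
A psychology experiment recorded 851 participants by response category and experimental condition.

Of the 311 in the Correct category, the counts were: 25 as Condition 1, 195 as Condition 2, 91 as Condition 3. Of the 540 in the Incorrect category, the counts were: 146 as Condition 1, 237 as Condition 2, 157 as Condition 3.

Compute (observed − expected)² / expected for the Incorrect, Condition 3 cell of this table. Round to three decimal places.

Row total (Incorrect) = 540; column total (Condition 3) = 248; N = 851.
Expected count E = 540 × 248 / 851 = 157.3678.
Contribution = (O − E)²/E = (157 − 157.3678)² / 157.3678 = 0.001.

0.001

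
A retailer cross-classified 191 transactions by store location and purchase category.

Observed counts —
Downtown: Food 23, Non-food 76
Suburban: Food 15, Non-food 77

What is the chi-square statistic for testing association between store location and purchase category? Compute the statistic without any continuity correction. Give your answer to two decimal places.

1.44

Row totals: 99, 92. Column totals: 38, 153. Grand total N = 191.
Expected counts (row total × column total / N):
  Downtown, Food: 99×38/191 = 19.696
  Downtown, Non-food: 99×153/191 = 79.304
  Suburban, Food: 92×38/191 = 18.304
  Suburban, Non-food: 92×153/191 = 73.696
Contributions (O − E)²/E:
  (23 − 19.696)²/19.696 = 0.5542
  (76 − 79.304)²/79.304 = 0.1377
  (15 − 18.304)²/18.304 = 0.5964
  (77 − 73.696)²/73.696 = 0.1481
χ² = 0.5542 + 0.1377 + 0.5964 + 0.1481 = 1.44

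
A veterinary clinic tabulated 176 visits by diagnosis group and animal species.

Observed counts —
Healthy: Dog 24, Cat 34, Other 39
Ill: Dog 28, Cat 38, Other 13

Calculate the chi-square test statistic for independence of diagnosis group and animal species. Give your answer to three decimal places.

11.813

Row totals: 97, 79. Column totals: 52, 72, 52. Grand total N = 176.
Expected counts (row total × column total / N):
  Healthy, Dog: 97×52/176 = 28.65909
  Healthy, Cat: 97×72/176 = 39.68182
  Healthy, Other: 97×52/176 = 28.65909
  Ill, Dog: 79×52/176 = 23.34091
  Ill, Cat: 79×72/176 = 32.31818
  Ill, Other: 79×52/176 = 23.34091
Contributions (O − E)²/E:
  (24 − 28.65909)²/28.65909 = 0.7574
  (34 − 39.68182)²/39.68182 = 0.8135
  (39 − 28.65909)²/28.65909 = 3.7313
  (28 − 23.34091)²/23.34091 = 0.9300
  (38 − 32.31818)²/32.31818 = 0.9989
  (13 − 23.34091)²/23.34091 = 4.5814
χ² = 0.7574 + 0.8135 + 3.7313 + 0.9300 + 0.9989 + 4.5814 = 11.813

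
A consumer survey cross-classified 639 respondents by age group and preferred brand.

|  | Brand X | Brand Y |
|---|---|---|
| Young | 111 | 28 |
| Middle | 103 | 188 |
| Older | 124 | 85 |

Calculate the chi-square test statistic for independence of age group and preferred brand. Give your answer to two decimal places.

Row totals: 139, 291, 209. Column totals: 338, 301. Grand total N = 639.
Expected counts (row total × column total / N):
  Young, Brand X: 139×338/639 = 73.524
  Young, Brand Y: 139×301/639 = 65.476
  Middle, Brand X: 291×338/639 = 153.925
  Middle, Brand Y: 291×301/639 = 137.075
  Older, Brand X: 209×338/639 = 110.551
  Older, Brand Y: 209×301/639 = 98.449
Contributions (O − E)²/E:
  (111 − 73.524)²/73.524 = 19.1019
  (28 − 65.476)²/65.476 = 21.4499
  (103 − 153.925)²/153.925 = 16.8482
  (188 − 137.075)²/137.075 = 18.9192
  (124 − 110.551)²/110.551 = 1.6361
  (85 − 98.449)²/98.449 = 1.8373
χ² = 19.1019 + 21.4499 + 16.8482 + 18.9192 + 1.6361 + 1.8373 = 79.79

79.79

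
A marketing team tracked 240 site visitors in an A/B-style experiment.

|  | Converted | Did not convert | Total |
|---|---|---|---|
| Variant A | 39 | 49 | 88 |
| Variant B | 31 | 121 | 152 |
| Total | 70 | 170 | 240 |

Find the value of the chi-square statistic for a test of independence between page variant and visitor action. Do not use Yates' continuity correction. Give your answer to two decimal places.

15.44

Grand total N = 240.
Expected counts (row total × column total / N):
  Variant A, Converted: 88×70/240 = 25.667
  Variant A, Did not convert: 88×170/240 = 62.333
  Variant B, Converted: 152×70/240 = 44.333
  Variant B, Did not convert: 152×170/240 = 107.667
Contributions (O − E)²/E:
  (39 − 25.667)²/25.667 = 6.9260
  (49 − 62.333)²/62.333 = 2.8519
  (31 − 44.333)²/44.333 = 4.0099
  (121 − 107.667)²/107.667 = 1.6511
χ² = 6.9260 + 2.8519 + 4.0099 + 1.6511 = 15.44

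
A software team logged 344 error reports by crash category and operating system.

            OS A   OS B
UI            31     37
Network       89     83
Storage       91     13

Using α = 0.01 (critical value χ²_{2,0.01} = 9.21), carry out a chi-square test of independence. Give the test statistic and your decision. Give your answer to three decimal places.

43.805; reject H₀

Row totals: 68, 172, 104. Column totals: 211, 133. Grand total N = 344.
Expected counts (row total × column total / N):
  UI, OS A: 68×211/344 = 41.7093
  UI, OS B: 68×133/344 = 26.2907
  Network, OS A: 172×211/344 = 105.5000
  Network, OS B: 172×133/344 = 66.5000
  Storage, OS A: 104×211/344 = 63.7907
  Storage, OS B: 104×133/344 = 40.2093
Contributions (O − E)²/E:
  (31 − 41.7093)²/41.7093 = 2.7497
  (37 − 26.2907)²/26.2907 = 4.3623
  (89 − 105.5000)²/105.5000 = 2.5806
  (83 − 66.5000)²/66.5000 = 4.0940
  (91 − 63.7907)²/63.7907 = 11.6059
  (13 − 40.2093)²/40.2093 = 18.4123
χ² = 2.7497 + 4.3623 + 2.5806 + 4.0940 + 11.6059 + 18.4123 = 43.805
df = (3−1)(2−1) = 2. Since 43.805 > 9.21, reject the null hypothesis of independence at α = 0.01.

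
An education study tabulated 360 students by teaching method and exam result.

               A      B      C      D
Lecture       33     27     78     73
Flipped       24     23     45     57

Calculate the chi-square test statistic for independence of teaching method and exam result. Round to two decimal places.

Row totals: 211, 149. Column totals: 57, 50, 123, 130. Grand total N = 360.
Expected counts (row total × column total / N):
  Lecture, A: 211×57/360 = 33.408
  Lecture, B: 211×50/360 = 29.306
  Lecture, C: 211×123/360 = 72.092
  Lecture, D: 211×130/360 = 76.194
  Flipped, A: 149×57/360 = 23.592
  Flipped, B: 149×50/360 = 20.694
  Flipped, C: 149×123/360 = 50.908
  Flipped, D: 149×130/360 = 53.806
Contributions (O − E)²/E:
  (33 − 33.408)²/33.408 = 0.0050
  (27 − 29.306)²/29.306 = 0.1815
  (78 − 72.092)²/72.092 = 0.4842
  (73 − 76.194)²/76.194 = 0.1339
  (24 − 23.592)²/23.592 = 0.0071
  (23 − 20.694)²/20.694 = 0.2570
  (45 − 50.908)²/50.908 = 0.6856
  (57 − 53.806)²/53.806 = 0.1896
χ² = 0.0050 + 0.1815 + 0.4842 + 0.1339 + 0.0071 + 0.2570 + 0.6856 + 0.1896 = 1.94

1.94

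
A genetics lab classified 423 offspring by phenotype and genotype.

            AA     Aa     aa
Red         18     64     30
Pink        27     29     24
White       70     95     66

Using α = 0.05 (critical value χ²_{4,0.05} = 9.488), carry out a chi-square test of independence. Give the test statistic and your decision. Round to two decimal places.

13.20; reject H₀

Row totals: 112, 80, 231. Column totals: 115, 188, 120. Grand total N = 423.
Expected counts (row total × column total / N):
  Red, AA: 112×115/423 = 30.449
  Red, Aa: 112×188/423 = 49.778
  Red, aa: 112×120/423 = 31.773
  Pink, AA: 80×115/423 = 21.749
  Pink, Aa: 80×188/423 = 35.556
  Pink, aa: 80×120/423 = 22.695
  White, AA: 231×115/423 = 62.801
  White, Aa: 231×188/423 = 102.667
  White, aa: 231×120/423 = 65.532
Contributions (O − E)²/E:
  (18 − 30.449)²/30.449 = 5.0897
  (64 − 49.778)²/49.778 = 4.0633
  (30 − 31.773)²/31.773 = 0.0989
  (27 − 21.749)²/21.749 = 1.2678
  (29 − 35.556)²/35.556 = 1.2088
  (24 − 22.695)²/22.695 = 0.0750
  (70 − 62.801)²/62.801 = 0.8252
  (95 − 102.667)²/102.667 = 0.5726
  (66 − 65.532)²/65.532 = 0.0033
χ² = 5.0897 + 4.0633 + 0.0989 + 1.2678 + 1.2088 + 0.0750 + 0.8252 + 0.5726 + 0.0033 = 13.20
df = (3−1)(3−1) = 4. Since 13.20 > 9.488, reject the null hypothesis of independence at α = 0.05.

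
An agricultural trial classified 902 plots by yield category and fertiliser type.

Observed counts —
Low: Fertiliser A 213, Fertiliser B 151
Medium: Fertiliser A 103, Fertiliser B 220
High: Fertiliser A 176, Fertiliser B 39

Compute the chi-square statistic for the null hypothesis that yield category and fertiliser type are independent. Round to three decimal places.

Row totals: 364, 323, 215. Column totals: 492, 410. Grand total N = 902.
Expected counts (row total × column total / N):
  Low, Fertiliser A: 364×492/902 = 198.5455
  Low, Fertiliser B: 364×410/902 = 165.4545
  Medium, Fertiliser A: 323×492/902 = 176.1818
  Medium, Fertiliser B: 323×410/902 = 146.8182
  High, Fertiliser A: 215×492/902 = 117.2727
  High, Fertiliser B: 215×410/902 = 97.7273
Contributions (O − E)²/E:
  (213 − 198.5455)²/198.5455 = 1.0523
  (151 − 165.4545)²/165.4545 = 1.2628
  (103 − 176.1818)²/176.1818 = 30.3980
  (220 − 146.8182)²/146.8182 = 36.4776
  (176 − 117.2727)²/117.2727 = 29.4092
  (39 − 97.7273)²/97.7273 = 35.2910
χ² = 1.0523 + 1.2628 + 30.3980 + 36.4776 + 29.4092 + 35.2910 = 133.891

133.891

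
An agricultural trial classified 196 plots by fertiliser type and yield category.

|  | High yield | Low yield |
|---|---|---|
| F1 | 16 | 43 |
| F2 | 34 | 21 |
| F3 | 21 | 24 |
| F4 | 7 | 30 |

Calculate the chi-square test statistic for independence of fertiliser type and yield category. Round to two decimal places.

Row totals: 59, 55, 45, 37. Column totals: 78, 118. Grand total N = 196.
Expected counts (row total × column total / N):
  F1, High yield: 59×78/196 = 23.4796
  F1, Low yield: 59×118/196 = 35.5204
  F2, High yield: 55×78/196 = 21.8878
  F2, Low yield: 55×118/196 = 33.1122
  F3, High yield: 45×78/196 = 17.9082
  F3, Low yield: 45×118/196 = 27.0918
  F4, High yield: 37×78/196 = 14.7245
  F4, Low yield: 37×118/196 = 22.2755
Contributions (O − E)²/E:
  (16 − 23.4796)²/23.4796 = 2.3827
  (43 − 35.5204)²/35.5204 = 1.5750
  (34 − 21.8878)²/21.8878 = 6.7026
  (21 − 33.1122)²/33.1122 = 4.4306
  (21 − 17.9082)²/17.9082 = 0.5338
  (24 − 27.0918)²/27.0918 = 0.3528
  (7 − 14.7245)²/14.7245 = 4.0523
  (30 − 22.2755)²/22.2755 = 2.6786
χ² = 2.3827 + 1.5750 + 6.7026 + 4.4306 + 0.5338 + 0.3528 + 4.0523 + 2.6786 = 22.71

22.71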